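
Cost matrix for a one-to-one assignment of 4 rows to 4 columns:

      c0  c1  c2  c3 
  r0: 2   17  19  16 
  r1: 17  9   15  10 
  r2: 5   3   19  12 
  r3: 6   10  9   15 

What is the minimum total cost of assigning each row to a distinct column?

optimal assignment: row0→col0 (cost 2), row1→col3 (cost 10), row2→col1 (cost 3), row3→col2 (cost 9)
total = 2 + 10 + 3 + 9 = 24

Minimum assignment cost: 24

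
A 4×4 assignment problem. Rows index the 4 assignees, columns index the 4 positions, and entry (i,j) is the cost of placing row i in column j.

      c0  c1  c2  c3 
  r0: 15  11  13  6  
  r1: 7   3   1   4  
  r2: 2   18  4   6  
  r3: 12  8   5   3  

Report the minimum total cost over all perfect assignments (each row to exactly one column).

optimal assignment: row0→col3 (cost 6), row1→col1 (cost 3), row2→col0 (cost 2), row3→col2 (cost 5)
total = 6 + 3 + 2 + 5 = 16

Minimum assignment cost: 16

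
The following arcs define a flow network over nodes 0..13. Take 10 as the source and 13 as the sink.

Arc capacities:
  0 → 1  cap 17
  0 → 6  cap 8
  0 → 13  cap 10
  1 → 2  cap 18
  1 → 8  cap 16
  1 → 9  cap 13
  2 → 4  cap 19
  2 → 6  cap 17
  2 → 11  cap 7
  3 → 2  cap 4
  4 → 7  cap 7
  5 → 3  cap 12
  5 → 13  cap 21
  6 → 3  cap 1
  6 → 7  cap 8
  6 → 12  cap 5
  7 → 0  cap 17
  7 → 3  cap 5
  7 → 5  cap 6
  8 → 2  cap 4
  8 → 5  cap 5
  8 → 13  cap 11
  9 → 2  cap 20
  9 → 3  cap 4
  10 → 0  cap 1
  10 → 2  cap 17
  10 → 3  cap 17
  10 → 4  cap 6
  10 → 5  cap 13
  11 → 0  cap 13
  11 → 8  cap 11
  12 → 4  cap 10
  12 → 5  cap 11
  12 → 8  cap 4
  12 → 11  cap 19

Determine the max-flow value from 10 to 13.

Maximum flow value: 41

augment #1: 10→0→13 bottleneck 1, total now 1
augment #2: 10→5→13 bottleneck 13, total now 14
augment #3: 10→2→11→0→13 bottleneck 7, total now 21
augment #4: 10→4→7→0→13 bottleneck 2, total now 23
augment #5: 10→4→7→5→13 bottleneck 4, total now 27
augment #6: 10→2→4→7→5→13 bottleneck 1, total now 28
augment #7: 10→2→6→7→5→13 bottleneck 1, total now 29
augment #8: 10→2→6→12→5→13 bottleneck 2, total now 31
augment #9: 10→2→6→12→8→13 bottleneck 3, total now 34
augment #10: 10→2→6→7→0→1→8→13 bottleneck 3, total now 37
augment #11: 10→3→2→6→7→0→1→8→13 bottleneck 4, total now 41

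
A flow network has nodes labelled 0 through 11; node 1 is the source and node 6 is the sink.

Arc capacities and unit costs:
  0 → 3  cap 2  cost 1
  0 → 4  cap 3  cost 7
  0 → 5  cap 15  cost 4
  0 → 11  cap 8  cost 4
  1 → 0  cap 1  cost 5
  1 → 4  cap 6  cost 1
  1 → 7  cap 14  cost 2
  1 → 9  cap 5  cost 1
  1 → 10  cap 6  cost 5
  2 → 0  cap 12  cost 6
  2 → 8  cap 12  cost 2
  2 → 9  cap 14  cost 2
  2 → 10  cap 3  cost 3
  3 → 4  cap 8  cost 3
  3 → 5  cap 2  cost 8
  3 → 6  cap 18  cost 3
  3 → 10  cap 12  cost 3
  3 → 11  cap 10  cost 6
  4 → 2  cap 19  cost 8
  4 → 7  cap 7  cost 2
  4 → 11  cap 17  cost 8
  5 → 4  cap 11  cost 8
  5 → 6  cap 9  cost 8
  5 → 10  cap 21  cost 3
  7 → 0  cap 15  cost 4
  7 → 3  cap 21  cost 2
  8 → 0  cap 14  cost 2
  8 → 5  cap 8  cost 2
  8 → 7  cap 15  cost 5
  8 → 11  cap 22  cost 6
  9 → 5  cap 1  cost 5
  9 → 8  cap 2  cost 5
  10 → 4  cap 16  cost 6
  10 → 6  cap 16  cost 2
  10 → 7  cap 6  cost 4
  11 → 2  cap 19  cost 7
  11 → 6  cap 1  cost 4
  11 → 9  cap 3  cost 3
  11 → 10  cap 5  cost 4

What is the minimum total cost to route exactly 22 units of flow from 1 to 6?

shortest-cost path #1: 1→10→6 push 6 @ unit cost 7 (adds 42)
shortest-cost path #2: 1→7→3→6 push 14 @ unit cost 7 (adds 98)
shortest-cost path #3: 1→4→7→3→6 push 2 @ unit cost 8 (adds 16)
total cost = 156

Minimum cost for 22 units: 156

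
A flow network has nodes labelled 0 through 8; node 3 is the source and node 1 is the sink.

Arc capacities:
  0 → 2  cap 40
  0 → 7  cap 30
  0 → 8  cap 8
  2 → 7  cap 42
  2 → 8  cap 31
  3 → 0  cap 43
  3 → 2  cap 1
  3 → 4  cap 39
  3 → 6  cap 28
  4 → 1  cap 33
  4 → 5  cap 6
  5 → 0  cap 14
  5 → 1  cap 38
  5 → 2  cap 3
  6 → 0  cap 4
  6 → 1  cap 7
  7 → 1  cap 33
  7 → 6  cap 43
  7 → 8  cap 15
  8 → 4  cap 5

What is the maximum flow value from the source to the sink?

Maximum flow value: 79

augment #1: 3→4→1 bottleneck 33, total now 33
augment #2: 3→6→1 bottleneck 7, total now 40
augment #3: 3→0→7→1 bottleneck 30, total now 70
augment #4: 3→2→7→1 bottleneck 1, total now 71
augment #5: 3→4→5→1 bottleneck 6, total now 77
augment #6: 3→0→2→7→1 bottleneck 2, total now 79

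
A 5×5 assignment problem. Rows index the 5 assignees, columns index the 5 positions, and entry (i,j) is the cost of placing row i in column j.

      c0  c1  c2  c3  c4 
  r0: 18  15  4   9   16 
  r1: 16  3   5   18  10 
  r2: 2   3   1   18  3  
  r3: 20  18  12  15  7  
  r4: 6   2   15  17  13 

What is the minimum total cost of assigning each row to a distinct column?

Minimum assignment cost: 25

optimal assignment: row0→col3 (cost 9), row1→col2 (cost 5), row2→col0 (cost 2), row3→col4 (cost 7), row4→col1 (cost 2)
total = 9 + 5 + 2 + 7 + 2 = 25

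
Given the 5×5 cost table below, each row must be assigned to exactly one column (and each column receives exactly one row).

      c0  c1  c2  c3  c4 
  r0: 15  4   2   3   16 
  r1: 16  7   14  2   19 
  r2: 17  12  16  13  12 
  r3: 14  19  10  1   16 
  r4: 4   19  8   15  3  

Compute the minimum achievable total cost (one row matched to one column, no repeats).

optimal assignment: row0→col2 (cost 2), row1→col1 (cost 7), row2→col4 (cost 12), row3→col3 (cost 1), row4→col0 (cost 4)
total = 2 + 7 + 12 + 1 + 4 = 26

Minimum assignment cost: 26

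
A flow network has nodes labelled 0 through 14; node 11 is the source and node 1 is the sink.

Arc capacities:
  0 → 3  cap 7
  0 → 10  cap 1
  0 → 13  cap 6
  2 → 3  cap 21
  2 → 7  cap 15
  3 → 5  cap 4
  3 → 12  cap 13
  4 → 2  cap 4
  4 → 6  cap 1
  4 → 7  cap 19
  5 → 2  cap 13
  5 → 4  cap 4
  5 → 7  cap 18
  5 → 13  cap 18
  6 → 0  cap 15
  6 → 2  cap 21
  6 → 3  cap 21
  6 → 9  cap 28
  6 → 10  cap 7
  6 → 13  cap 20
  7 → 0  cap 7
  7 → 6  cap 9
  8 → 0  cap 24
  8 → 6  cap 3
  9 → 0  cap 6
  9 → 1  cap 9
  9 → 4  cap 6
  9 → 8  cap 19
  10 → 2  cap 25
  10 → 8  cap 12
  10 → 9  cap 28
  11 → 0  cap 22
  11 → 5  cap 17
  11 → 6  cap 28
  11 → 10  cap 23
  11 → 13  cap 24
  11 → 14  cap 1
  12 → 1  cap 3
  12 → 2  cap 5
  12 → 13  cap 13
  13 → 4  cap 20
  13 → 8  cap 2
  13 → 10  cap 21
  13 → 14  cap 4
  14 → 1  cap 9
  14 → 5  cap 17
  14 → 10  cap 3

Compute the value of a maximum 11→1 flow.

augment #1: 11→14→1 bottleneck 1, total now 1
augment #2: 11→6→9→1 bottleneck 9, total now 10
augment #3: 11→13→14→1 bottleneck 4, total now 14
augment #4: 11→0→3→12→1 bottleneck 3, total now 17

Maximum flow value: 17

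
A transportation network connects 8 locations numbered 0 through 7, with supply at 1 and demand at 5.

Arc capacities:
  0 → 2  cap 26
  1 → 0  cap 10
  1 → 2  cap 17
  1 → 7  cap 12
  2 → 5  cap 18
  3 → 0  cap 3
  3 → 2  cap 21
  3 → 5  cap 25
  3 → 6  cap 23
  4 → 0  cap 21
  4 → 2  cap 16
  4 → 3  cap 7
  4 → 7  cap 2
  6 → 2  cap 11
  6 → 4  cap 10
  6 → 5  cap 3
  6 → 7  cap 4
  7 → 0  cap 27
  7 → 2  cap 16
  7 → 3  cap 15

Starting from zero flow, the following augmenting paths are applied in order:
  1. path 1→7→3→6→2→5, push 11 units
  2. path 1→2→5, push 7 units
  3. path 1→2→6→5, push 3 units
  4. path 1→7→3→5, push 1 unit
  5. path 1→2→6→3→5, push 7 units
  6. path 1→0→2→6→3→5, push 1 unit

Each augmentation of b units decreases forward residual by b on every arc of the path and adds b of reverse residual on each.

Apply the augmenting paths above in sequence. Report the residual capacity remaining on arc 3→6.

after path 1 (1→7→3→6→2→5, push 11): res(3,6)=12
after path 2 (1→2→5, push 7): res(3,6)=12
after path 3 (1→2→6→5, push 3): res(3,6)=12
after path 4 (1→7→3→5, push 1): res(3,6)=12
after path 5 (1→2→6→3→5, push 7): res(3,6)=19
after path 6 (1→0→2→6→3→5, push 1): res(3,6)=20

Residual capacity of (3,6): 20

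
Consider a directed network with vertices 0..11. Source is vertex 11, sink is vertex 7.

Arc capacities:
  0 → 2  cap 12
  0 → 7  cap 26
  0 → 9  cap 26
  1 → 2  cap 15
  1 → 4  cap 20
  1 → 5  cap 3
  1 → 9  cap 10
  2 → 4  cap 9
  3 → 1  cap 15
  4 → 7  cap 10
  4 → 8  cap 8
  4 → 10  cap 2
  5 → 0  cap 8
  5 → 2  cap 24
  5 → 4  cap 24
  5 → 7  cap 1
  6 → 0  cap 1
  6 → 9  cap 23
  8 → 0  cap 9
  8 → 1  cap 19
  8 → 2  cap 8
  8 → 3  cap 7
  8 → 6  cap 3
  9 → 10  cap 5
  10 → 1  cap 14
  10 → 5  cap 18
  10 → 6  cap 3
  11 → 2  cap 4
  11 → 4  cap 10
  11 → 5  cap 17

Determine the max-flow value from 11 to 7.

Maximum flow value: 28

augment #1: 11→4→7 bottleneck 10, total now 10
augment #2: 11→5→7 bottleneck 1, total now 11
augment #3: 11→5→0→7 bottleneck 8, total now 19
augment #4: 11→2→4→8→0→7 bottleneck 4, total now 23
augment #5: 11→5→4→8→0→7 bottleneck 4, total now 27
augment #6: 11→5→4→10→6→0→7 bottleneck 1, total now 28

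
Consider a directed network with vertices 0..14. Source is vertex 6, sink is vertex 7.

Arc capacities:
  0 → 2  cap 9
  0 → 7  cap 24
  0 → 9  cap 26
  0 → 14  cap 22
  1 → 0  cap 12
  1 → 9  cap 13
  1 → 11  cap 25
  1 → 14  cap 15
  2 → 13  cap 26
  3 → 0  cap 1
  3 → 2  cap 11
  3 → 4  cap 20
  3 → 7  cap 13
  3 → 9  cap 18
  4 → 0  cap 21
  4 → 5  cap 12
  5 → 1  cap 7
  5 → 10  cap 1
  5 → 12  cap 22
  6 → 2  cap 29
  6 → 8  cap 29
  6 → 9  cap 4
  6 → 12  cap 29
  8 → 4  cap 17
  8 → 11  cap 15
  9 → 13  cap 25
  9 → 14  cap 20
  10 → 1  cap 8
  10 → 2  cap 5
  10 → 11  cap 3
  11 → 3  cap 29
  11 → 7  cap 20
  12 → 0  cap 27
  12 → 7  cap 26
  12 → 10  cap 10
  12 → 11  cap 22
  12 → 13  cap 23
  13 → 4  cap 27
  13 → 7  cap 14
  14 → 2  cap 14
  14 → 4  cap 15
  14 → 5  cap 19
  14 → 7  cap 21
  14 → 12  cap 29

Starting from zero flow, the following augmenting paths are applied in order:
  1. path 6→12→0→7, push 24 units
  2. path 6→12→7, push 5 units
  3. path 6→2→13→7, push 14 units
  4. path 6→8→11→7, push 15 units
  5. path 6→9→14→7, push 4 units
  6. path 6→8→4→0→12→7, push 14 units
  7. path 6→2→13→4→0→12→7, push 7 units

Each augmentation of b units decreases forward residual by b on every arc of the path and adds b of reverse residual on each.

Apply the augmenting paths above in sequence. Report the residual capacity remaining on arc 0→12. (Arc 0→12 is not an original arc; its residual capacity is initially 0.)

Residual capacity of (0,12): 3

after path 1 (6→12→0→7, push 24): res(0,12)=24
after path 2 (6→12→7, push 5): res(0,12)=24
after path 3 (6→2→13→7, push 14): res(0,12)=24
after path 4 (6→8→11→7, push 15): res(0,12)=24
after path 5 (6→9→14→7, push 4): res(0,12)=24
after path 6 (6→8→4→0→12→7, push 14): res(0,12)=10
after path 7 (6→2→13→4→0→12→7, push 7): res(0,12)=3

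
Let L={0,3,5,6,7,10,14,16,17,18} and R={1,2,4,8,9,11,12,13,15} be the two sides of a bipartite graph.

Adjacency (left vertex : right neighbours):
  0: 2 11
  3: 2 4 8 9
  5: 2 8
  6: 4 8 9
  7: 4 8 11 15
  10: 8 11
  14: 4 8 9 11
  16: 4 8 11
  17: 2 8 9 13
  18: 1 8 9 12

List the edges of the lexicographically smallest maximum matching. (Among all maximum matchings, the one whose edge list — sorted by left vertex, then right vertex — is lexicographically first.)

|M| = 8 (so the lex-smallest maximum matching has 8 edges)
process left vertices in ascending order; for each, take the smallest-labelled available neighbour that still permits 8 edges overall, or leave it unmatched if none does
lex-smallest matching: {0-2, 3-4, 5-8, 6-9, 7-15, 10-11, 17-13, 18-1}

Lex-smallest maximum matching: {(0,2), (3,4), (5,8), (6,9), (7,15), (10,11), (17,13), (18,1)}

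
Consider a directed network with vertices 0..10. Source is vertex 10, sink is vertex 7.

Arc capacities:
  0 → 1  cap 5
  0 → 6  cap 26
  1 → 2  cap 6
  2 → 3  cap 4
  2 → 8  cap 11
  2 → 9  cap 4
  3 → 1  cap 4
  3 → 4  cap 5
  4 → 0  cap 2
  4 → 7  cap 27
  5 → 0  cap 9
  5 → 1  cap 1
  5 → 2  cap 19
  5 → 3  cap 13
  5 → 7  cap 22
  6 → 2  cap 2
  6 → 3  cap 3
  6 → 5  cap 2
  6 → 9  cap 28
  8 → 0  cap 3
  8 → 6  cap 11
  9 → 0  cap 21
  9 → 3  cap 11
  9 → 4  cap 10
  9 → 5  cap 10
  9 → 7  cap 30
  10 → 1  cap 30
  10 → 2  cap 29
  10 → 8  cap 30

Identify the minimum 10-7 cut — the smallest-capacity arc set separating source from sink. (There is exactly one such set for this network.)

augment #1: 10→2→9→7 push 4
augment #2: 10→2→3→4→7 push 4
augment #3: 10→8→6→5→7 push 2
augment #4: 10→8→6→9→7 push 9
augment #5: 10→8→0→6→9→7 push 3
max flow = 22; residual-reachable set from 10 gives S-side
cut edges (S→T): {(2,3), (2,9), (8,0), (8,6)} total cap 22

Min-cut arcs: {(2,3), (2,9), (8,0), (8,6)} (total capacity 22)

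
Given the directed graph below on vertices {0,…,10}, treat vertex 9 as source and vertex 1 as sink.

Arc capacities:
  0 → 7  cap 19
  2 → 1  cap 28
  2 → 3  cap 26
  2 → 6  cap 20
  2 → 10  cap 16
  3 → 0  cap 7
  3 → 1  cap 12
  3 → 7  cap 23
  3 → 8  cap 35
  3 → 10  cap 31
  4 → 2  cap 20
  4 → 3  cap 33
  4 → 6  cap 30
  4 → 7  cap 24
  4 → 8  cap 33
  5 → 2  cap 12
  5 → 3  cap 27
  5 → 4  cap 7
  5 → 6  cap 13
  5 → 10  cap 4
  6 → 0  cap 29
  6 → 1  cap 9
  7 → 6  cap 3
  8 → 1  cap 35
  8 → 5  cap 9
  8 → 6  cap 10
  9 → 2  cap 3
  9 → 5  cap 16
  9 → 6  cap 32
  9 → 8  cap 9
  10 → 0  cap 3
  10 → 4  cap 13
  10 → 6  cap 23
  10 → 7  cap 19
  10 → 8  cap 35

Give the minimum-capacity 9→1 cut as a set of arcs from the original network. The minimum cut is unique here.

Min-cut arcs: {(6,1), (9,2), (9,5), (9,8)} (total capacity 37)

augment #1: 9→2→1 push 3
augment #2: 9→6→1 push 9
augment #3: 9→8→1 push 9
augment #4: 9→5→2→1 push 12
augment #5: 9→5→3→1 push 4
max flow = 37; residual-reachable set from 9 gives S-side
cut edges (S→T): {(6,1), (9,2), (9,5), (9,8)} total cap 37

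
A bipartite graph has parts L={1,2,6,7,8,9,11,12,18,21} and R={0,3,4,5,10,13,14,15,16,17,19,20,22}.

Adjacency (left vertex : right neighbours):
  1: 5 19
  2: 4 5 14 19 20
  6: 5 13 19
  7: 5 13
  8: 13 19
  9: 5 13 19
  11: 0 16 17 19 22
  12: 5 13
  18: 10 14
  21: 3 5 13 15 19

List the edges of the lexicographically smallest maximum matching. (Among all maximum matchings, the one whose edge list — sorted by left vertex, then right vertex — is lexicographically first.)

|M| = 7 (so the lex-smallest maximum matching has 7 edges)
process left vertices in ascending order; for each, take the smallest-labelled available neighbour that still permits 7 edges overall, or leave it unmatched if none does
lex-smallest matching: {1-5, 2-4, 6-13, 8-19, 11-0, 18-10, 21-3}

Lex-smallest maximum matching: {(1,5), (2,4), (6,13), (8,19), (11,0), (18,10), (21,3)}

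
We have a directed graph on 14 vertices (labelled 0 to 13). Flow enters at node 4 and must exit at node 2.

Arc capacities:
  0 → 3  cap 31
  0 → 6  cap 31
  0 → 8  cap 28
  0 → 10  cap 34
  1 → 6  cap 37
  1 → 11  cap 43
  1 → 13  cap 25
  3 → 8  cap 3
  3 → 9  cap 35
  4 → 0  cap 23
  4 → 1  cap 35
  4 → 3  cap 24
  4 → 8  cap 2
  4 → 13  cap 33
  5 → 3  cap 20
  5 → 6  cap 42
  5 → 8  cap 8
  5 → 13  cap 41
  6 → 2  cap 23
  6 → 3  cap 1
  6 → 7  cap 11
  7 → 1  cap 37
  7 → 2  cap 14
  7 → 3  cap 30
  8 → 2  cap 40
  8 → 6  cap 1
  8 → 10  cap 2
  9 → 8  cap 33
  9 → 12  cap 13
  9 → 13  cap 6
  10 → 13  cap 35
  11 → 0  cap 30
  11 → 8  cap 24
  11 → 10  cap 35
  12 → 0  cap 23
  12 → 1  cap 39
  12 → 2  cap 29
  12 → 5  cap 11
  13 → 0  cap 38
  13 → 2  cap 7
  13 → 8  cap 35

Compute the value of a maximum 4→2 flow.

Maximum flow value: 94

augment #1: 4→8→2 bottleneck 2, total now 2
augment #2: 4→13→2 bottleneck 7, total now 9
augment #3: 4→0→6→2 bottleneck 23, total now 32
augment #4: 4→3→8→2 bottleneck 3, total now 35
augment #5: 4→13→8→2 bottleneck 26, total now 61
augment #6: 4→1→6→7→2 bottleneck 11, total now 72
augment #7: 4→1→11→8→2 bottleneck 9, total now 81
augment #8: 4→3→9→12→2 bottleneck 13, total now 94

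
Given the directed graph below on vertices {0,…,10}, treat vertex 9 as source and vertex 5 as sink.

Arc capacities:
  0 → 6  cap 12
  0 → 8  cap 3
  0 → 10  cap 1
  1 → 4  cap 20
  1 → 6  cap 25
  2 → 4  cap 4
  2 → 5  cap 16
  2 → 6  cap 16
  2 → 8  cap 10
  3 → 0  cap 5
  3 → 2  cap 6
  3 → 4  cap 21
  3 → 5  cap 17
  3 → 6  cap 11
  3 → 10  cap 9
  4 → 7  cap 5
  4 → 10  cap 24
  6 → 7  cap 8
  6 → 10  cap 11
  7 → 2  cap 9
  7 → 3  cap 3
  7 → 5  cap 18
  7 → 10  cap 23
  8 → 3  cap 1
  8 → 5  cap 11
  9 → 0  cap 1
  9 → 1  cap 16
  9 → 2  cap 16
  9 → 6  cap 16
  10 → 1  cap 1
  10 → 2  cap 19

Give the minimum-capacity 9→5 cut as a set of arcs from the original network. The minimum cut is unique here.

Min-cut arcs: {(2,5), (2,8), (4,7), (6,7), (9,0)} (total capacity 40)

augment #1: 9→2→5 push 16
augment #2: 9→0→8→5 push 1
augment #3: 9→6→7→5 push 8
augment #4: 9→1→4→7→5 push 5
augment #5: 9→6→10→2→8→5 push 8
augment #6: 9→1→4→10→2→8→5 push 2
max flow = 40; residual-reachable set from 9 gives S-side
cut edges (S→T): {(2,5), (2,8), (4,7), (6,7), (9,0)} total cap 40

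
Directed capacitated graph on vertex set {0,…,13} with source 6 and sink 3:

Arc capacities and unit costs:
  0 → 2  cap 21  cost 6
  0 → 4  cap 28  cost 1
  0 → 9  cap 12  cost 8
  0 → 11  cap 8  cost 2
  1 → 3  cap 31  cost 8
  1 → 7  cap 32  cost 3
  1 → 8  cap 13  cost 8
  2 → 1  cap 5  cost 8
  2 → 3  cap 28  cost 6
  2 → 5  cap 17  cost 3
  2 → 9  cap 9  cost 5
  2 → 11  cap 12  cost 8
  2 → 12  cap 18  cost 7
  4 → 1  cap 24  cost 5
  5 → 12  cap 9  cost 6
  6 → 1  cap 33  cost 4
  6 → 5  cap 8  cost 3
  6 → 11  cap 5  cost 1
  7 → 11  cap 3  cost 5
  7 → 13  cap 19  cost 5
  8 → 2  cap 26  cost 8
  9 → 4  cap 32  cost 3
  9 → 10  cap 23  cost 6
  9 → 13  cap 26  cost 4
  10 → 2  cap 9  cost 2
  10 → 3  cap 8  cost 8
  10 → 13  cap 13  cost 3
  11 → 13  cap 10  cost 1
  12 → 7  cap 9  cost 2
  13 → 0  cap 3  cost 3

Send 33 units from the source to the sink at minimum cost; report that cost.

Minimum cost for 33 units: 406

shortest-cost path #1: 6→1→3 push 31 @ unit cost 12 (adds 372)
shortest-cost path #2: 6→11→13→0→2→3 push 2 @ unit cost 17 (adds 34)
total cost = 406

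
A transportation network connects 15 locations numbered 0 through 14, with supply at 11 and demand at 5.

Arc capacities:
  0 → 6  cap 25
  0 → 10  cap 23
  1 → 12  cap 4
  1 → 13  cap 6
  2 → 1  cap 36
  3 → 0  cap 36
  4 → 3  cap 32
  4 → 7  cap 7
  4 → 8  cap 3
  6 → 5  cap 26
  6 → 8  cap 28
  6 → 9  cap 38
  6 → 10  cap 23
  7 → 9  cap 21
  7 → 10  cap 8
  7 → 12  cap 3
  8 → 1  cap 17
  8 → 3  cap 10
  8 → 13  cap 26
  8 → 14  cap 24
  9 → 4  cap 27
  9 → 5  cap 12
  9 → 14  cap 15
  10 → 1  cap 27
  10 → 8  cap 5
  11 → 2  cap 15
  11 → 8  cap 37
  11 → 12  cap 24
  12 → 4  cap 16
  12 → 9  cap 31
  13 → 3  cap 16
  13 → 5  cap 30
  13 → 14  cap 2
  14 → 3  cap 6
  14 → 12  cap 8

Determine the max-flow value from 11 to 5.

augment #1: 11→8→13→5 bottleneck 26, total now 26
augment #2: 11→12→9→5 bottleneck 12, total now 38
augment #3: 11→2→1→13→5 bottleneck 4, total now 42
augment #4: 11→8→3→0→6→5 bottleneck 10, total now 52
augment #5: 11→8→14→3→0→6→5 bottleneck 1, total now 53
augment #6: 11→12→4→3→0→6→5 bottleneck 12, total now 65
augment #7: 11→2→1→13→3→0→6→5 bottleneck 2, total now 67

Maximum flow value: 67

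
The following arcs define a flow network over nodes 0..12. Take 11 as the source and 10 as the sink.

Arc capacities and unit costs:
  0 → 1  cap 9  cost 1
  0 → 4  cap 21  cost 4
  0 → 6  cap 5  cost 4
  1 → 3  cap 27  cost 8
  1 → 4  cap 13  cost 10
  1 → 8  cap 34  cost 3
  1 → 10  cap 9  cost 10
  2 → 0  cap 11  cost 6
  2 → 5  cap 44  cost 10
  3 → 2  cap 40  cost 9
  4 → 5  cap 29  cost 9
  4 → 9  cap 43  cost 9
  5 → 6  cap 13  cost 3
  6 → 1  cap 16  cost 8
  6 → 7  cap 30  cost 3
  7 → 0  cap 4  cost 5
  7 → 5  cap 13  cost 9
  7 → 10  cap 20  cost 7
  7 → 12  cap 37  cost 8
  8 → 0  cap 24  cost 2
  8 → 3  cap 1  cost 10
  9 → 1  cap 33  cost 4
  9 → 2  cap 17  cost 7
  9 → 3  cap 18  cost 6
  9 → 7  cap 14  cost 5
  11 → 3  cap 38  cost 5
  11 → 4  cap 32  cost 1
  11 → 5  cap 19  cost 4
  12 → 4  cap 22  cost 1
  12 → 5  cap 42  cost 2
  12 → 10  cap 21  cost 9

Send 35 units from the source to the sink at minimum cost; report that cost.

Minimum cost for 35 units: 783

shortest-cost path #1: 11→5→6→7→10 push 13 @ unit cost 17 (adds 221)
shortest-cost path #2: 11→4→9→7→10 push 7 @ unit cost 22 (adds 154)
shortest-cost path #3: 11→4→9→1→10 push 9 @ unit cost 24 (adds 216)
shortest-cost path #4: 11→4→9→7→12→10 push 6 @ unit cost 32 (adds 192)
total cost = 783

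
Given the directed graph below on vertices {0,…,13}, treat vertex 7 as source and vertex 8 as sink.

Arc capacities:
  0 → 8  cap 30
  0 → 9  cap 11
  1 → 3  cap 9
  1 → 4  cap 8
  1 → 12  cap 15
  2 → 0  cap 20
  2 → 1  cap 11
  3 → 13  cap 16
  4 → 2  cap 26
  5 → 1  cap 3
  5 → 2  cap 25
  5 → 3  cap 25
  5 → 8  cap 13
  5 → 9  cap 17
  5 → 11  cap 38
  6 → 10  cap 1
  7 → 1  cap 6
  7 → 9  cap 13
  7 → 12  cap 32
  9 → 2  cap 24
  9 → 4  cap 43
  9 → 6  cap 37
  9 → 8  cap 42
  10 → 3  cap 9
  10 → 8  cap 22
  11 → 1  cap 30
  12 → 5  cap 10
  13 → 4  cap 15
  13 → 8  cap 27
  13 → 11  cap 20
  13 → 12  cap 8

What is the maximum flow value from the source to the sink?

augment #1: 7→9→8 bottleneck 13, total now 13
augment #2: 7→12→5→8 bottleneck 10, total now 23
augment #3: 7→1→3→13→8 bottleneck 6, total now 29

Maximum flow value: 29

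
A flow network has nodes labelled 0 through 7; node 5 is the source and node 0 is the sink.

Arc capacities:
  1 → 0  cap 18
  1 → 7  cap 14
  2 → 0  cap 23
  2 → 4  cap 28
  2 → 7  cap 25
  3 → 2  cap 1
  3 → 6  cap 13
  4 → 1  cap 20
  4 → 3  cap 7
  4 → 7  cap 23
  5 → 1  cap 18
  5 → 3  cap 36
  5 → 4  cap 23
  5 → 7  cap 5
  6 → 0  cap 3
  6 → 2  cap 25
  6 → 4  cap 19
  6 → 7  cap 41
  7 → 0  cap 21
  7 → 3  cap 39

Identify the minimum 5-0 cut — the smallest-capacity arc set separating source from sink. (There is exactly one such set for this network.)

augment #1: 5→1→0 push 18
augment #2: 5→7→0 push 5
augment #3: 5→3→2→0 push 1
augment #4: 5→3→6→0 push 3
augment #5: 5→4→7→0 push 16
augment #6: 5→3→6→2→0 push 10
max flow = 53; residual-reachable set from 5 gives S-side
cut edges (S→T): {(1,0), (3,2), (3,6), (7,0)} total cap 53

Min-cut arcs: {(1,0), (3,2), (3,6), (7,0)} (total capacity 53)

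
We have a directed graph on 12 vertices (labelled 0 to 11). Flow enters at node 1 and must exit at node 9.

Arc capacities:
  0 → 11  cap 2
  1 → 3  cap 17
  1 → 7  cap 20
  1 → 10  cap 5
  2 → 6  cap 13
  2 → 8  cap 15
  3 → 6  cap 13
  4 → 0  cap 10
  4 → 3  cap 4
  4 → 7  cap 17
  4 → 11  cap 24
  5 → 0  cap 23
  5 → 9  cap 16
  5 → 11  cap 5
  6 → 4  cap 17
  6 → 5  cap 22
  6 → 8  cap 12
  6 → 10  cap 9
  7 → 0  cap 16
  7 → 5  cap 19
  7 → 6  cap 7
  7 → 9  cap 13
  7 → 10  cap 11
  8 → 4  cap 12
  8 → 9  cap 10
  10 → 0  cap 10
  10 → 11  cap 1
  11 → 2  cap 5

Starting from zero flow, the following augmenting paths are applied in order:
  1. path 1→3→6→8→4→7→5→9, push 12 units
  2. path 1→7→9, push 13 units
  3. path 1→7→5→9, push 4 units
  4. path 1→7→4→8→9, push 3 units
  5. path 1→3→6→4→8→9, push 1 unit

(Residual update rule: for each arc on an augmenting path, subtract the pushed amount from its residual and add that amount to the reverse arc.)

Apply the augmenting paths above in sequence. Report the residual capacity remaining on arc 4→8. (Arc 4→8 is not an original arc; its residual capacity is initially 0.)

Residual capacity of (4,8): 8

after path 1 (1→3→6→8→4→7→5→9, push 12): res(4,8)=12
after path 2 (1→7→9, push 13): res(4,8)=12
after path 3 (1→7→5→9, push 4): res(4,8)=12
after path 4 (1→7→4→8→9, push 3): res(4,8)=9
after path 5 (1→3→6→4→8→9, push 1): res(4,8)=8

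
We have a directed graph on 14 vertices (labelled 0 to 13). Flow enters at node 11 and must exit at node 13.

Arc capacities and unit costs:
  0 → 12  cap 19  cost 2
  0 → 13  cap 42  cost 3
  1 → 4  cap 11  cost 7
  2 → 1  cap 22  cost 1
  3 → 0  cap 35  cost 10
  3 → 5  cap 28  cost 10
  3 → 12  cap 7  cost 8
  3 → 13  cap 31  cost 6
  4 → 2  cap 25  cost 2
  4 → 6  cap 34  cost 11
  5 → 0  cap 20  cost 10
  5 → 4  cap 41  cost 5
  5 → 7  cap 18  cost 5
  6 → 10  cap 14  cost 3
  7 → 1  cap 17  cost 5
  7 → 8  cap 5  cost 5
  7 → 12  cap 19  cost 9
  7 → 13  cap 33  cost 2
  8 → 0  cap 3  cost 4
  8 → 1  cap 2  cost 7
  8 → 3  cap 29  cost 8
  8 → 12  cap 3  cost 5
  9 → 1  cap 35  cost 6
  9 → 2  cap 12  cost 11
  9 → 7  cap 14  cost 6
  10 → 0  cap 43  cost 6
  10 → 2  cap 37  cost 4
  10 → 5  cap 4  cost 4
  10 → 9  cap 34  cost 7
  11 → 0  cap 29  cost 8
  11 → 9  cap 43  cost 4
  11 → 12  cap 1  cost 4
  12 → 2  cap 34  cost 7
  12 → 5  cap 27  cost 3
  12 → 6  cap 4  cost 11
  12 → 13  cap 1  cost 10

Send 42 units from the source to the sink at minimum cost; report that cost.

shortest-cost path #1: 11→0→13 push 29 @ unit cost 11 (adds 319)
shortest-cost path #2: 11→9→7→13 push 13 @ unit cost 12 (adds 156)
total cost = 475

Minimum cost for 42 units: 475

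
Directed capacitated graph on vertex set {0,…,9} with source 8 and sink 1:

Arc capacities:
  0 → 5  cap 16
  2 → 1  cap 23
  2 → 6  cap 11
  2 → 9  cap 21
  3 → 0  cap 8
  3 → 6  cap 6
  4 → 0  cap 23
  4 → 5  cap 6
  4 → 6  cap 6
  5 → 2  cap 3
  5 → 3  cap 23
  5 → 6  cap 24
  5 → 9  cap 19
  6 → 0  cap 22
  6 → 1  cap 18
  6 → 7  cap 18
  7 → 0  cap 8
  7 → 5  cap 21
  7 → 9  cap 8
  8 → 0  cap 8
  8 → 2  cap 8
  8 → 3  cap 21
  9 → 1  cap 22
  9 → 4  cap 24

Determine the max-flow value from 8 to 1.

augment #1: 8→2→1 bottleneck 8, total now 8
augment #2: 8→3→6→1 bottleneck 6, total now 14
augment #3: 8→0→5→2→1 bottleneck 3, total now 17
augment #4: 8→0→5→6→1 bottleneck 5, total now 22
augment #5: 8→3→0→5→6→1 bottleneck 7, total now 29
augment #6: 8→3→0→5→9→1 bottleneck 1, total now 30

Maximum flow value: 30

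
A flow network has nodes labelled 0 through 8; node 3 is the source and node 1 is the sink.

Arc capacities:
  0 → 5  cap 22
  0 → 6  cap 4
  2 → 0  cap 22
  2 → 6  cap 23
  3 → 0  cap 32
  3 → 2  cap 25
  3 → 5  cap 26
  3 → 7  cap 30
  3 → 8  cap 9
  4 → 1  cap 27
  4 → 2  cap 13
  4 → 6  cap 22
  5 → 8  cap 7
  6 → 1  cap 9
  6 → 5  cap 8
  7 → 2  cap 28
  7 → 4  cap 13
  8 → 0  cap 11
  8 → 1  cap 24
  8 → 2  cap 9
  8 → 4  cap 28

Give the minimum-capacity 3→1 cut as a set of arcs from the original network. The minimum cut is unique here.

Min-cut arcs: {(3,8), (5,8), (6,1), (7,4)} (total capacity 38)

augment #1: 3→8→1 push 9
augment #2: 3→0→6→1 push 4
augment #3: 3→2→6→1 push 5
augment #4: 3→5→8→1 push 7
augment #5: 3→7→4→1 push 13
max flow = 38; residual-reachable set from 3 gives S-side
cut edges (S→T): {(3,8), (5,8), (6,1), (7,4)} total cap 38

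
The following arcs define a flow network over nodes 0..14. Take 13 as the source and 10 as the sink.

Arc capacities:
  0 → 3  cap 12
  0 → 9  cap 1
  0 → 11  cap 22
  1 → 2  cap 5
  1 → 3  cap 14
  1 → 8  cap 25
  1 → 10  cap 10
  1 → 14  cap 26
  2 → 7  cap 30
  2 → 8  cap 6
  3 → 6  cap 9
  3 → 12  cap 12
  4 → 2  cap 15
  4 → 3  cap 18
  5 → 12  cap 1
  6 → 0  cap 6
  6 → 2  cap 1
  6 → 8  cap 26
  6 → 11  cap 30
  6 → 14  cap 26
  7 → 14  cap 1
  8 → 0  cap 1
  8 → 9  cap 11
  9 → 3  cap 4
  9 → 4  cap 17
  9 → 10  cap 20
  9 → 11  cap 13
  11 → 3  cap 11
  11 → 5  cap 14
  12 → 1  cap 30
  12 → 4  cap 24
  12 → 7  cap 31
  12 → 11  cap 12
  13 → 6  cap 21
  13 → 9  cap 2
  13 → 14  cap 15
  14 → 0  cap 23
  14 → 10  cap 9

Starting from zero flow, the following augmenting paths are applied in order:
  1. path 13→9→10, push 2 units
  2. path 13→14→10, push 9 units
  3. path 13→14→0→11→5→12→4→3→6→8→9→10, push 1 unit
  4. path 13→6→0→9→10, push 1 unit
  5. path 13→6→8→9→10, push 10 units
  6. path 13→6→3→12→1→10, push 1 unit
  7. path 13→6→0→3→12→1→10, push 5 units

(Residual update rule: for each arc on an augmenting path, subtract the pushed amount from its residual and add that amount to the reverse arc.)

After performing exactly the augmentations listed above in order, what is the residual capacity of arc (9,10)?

after path 1 (13→9→10, push 2): res(9,10)=18
after path 2 (13→14→10, push 9): res(9,10)=18
after path 3 (13→14→0→11→5→12→4→3→6→8→9→10, push 1): res(9,10)=17
after path 4 (13→6→0→9→10, push 1): res(9,10)=16
after path 5 (13→6→8→9→10, push 10): res(9,10)=6
after path 6 (13→6→3→12→1→10, push 1): res(9,10)=6
after path 7 (13→6→0→3→12→1→10, push 5): res(9,10)=6

Residual capacity of (9,10): 6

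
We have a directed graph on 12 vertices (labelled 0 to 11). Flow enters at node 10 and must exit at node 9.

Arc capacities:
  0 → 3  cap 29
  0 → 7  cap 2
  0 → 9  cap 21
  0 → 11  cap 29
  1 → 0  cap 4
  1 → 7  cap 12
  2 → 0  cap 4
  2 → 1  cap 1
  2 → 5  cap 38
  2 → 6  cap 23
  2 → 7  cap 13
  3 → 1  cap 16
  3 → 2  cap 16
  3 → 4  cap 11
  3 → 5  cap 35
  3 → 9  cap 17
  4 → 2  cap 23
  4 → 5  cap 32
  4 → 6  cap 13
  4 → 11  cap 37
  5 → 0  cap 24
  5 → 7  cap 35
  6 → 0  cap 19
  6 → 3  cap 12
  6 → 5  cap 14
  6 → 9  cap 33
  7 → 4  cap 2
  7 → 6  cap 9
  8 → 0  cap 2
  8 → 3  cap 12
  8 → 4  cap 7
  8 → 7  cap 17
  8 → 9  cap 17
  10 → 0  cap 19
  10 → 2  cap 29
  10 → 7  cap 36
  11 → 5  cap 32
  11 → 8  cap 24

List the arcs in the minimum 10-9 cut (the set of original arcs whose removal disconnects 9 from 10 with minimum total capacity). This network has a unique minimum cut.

Min-cut arcs: {(7,4), (7,6), (10,0), (10,2)} (total capacity 59)

augment #1: 10→0→9 push 19
augment #2: 10→2→0→9 push 2
augment #3: 10→2→6→9 push 23
augment #4: 10→7→6→9 push 9
augment #5: 10→2→0→3→9 push 2
augment #6: 10→7→4→6→9 push 1
augment #7: 10→2→1→0→3→9 push 1
augment #8: 10→2→5→0→3→9 push 1
augment #9: 10→7→4→6→3→9 push 1
max flow = 59; residual-reachable set from 10 gives S-side
cut edges (S→T): {(7,4), (7,6), (10,0), (10,2)} total cap 59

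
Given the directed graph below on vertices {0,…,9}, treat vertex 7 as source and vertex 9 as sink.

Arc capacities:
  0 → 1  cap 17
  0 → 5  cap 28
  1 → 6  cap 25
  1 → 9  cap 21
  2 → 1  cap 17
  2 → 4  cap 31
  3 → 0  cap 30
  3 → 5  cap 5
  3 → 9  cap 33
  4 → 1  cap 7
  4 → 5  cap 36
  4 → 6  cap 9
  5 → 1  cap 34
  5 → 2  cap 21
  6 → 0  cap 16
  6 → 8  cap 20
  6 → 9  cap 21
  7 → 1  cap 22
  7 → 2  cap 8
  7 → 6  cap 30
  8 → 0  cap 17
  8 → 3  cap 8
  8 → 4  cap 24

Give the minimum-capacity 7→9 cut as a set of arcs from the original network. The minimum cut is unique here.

Min-cut arcs: {(1,9), (6,9), (8,3)} (total capacity 50)

augment #1: 7→1→9 push 21
augment #2: 7→6→9 push 21
augment #3: 7→6→8→3→9 push 8
max flow = 50; residual-reachable set from 7 gives S-side
cut edges (S→T): {(1,9), (6,9), (8,3)} total cap 50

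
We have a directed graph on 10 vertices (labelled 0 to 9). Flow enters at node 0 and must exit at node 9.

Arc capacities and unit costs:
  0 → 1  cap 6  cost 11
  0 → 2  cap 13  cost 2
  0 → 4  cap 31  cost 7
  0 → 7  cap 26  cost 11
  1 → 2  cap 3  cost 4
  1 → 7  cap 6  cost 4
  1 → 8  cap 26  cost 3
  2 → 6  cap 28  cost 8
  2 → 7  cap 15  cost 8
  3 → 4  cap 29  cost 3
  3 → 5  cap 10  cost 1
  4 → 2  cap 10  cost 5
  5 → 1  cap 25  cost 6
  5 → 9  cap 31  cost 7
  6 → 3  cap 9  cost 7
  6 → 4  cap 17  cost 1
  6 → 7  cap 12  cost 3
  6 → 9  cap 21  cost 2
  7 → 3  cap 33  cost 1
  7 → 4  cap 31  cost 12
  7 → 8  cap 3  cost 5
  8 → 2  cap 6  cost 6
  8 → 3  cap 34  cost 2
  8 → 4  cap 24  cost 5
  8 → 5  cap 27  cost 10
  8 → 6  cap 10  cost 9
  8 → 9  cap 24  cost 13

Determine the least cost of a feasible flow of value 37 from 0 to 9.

Minimum cost for 37 units: 694

shortest-cost path #1: 0→2→6→9 push 13 @ unit cost 12 (adds 156)
shortest-cost path #2: 0→7→3→5→9 push 10 @ unit cost 20 (adds 200)
shortest-cost path #3: 0→4→2→6→9 push 8 @ unit cost 22 (adds 176)
shortest-cost path #4: 0→1→8→9 push 6 @ unit cost 27 (adds 162)
total cost = 694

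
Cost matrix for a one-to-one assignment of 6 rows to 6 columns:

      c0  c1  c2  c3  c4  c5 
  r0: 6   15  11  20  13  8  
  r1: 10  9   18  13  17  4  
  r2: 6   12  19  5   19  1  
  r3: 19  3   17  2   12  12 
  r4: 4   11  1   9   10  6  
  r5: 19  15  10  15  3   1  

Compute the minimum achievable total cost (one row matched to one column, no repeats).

one of 2 optimal assignments: row0→col0 (cost 6), row1→col1 (cost 9), row2→col5 (cost 1), row3→col3 (cost 2), row4→col2 (cost 1), row5→col4 (cost 3)
total = 6 + 9 + 1 + 2 + 1 + 3 = 22

Minimum assignment cost: 22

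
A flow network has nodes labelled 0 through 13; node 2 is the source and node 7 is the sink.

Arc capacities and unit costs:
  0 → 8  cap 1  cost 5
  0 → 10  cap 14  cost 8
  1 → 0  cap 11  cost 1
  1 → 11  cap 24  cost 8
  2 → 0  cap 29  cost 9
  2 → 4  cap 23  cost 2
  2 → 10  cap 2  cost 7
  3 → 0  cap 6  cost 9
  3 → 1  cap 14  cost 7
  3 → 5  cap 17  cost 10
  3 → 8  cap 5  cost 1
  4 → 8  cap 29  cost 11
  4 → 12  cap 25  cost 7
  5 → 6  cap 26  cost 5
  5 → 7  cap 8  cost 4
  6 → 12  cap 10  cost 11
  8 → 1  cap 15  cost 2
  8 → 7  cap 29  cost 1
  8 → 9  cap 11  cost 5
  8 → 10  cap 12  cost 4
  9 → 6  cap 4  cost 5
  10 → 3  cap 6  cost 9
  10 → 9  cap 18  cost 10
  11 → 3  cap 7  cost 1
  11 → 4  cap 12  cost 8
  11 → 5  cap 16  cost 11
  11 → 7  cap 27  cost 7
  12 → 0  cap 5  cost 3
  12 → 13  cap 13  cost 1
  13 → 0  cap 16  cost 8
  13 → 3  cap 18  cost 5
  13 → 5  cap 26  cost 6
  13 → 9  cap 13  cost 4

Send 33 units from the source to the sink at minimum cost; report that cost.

Minimum cost for 33 units: 659

shortest-cost path #1: 2→4→8→7 push 23 @ unit cost 14 (adds 322)
shortest-cost path #2: 2→0→8→7 push 1 @ unit cost 15 (adds 15)
shortest-cost path #3: 2→10→3→8→7 push 2 @ unit cost 18 (adds 36)
shortest-cost path #4: 2→0→10→3→8→7 push 3 @ unit cost 28 (adds 84)
shortest-cost path #5: 2→0→10→3→5→7 push 1 @ unit cost 40 (adds 40)
shortest-cost path #6: 2→0→10→9→6→12→13→5→7 push 3 @ unit cost 54 (adds 162)
total cost = 659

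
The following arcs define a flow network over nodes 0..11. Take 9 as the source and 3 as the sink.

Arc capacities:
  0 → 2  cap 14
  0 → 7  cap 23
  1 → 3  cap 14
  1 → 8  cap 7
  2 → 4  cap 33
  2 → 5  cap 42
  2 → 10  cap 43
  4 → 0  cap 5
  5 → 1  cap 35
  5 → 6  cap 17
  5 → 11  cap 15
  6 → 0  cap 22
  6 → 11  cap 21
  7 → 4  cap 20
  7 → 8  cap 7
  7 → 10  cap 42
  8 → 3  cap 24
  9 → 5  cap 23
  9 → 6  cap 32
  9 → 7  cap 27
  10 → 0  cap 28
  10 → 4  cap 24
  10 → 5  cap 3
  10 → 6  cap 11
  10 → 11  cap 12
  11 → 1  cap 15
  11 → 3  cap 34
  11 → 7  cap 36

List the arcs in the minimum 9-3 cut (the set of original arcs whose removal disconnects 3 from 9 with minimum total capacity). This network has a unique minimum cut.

Min-cut arcs: {(1,3), (1,8), (7,8), (11,3)} (total capacity 62)

augment #1: 9→5→1→3 push 14
augment #2: 9→5→11→3 push 9
augment #3: 9→6→11→3 push 21
augment #4: 9→7→8→3 push 7
augment #5: 9→7→10→11→3 push 4
augment #6: 9→7→10→5→1→8→3 push 3
augment #7: 9→7→10→11→1→8→3 push 4
max flow = 62; residual-reachable set from 9 gives S-side
cut edges (S→T): {(1,3), (1,8), (7,8), (11,3)} total cap 62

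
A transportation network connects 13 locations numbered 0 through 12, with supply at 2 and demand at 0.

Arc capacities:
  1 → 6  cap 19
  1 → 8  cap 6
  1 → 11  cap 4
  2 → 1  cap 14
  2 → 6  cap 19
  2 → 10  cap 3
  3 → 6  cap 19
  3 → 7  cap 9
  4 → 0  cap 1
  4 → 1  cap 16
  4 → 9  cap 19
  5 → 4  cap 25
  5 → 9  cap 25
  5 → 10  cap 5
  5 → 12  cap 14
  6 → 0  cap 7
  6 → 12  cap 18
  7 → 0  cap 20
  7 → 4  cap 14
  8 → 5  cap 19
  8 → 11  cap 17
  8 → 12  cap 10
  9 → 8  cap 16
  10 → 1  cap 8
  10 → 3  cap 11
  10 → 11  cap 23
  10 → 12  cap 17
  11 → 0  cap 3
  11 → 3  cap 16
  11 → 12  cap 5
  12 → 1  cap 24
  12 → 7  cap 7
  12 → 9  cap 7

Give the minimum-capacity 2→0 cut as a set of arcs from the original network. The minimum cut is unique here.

augment #1: 2→6→0 push 7
augment #2: 2→1→11→0 push 3
augment #3: 2→6→12→7→0 push 7
augment #4: 2→10→3→7→0 push 3
augment #5: 2→1→8→5→4→0 push 1
augment #6: 2→1→11→3→7→0 push 1
augment #7: 2→1→8→11→3→7→0 push 5
max flow = 27; residual-reachable set from 2 gives S-side
cut edges (S→T): {(3,7), (4,0), (6,0), (11,0), (12,7)} total cap 27

Min-cut arcs: {(3,7), (4,0), (6,0), (11,0), (12,7)} (total capacity 27)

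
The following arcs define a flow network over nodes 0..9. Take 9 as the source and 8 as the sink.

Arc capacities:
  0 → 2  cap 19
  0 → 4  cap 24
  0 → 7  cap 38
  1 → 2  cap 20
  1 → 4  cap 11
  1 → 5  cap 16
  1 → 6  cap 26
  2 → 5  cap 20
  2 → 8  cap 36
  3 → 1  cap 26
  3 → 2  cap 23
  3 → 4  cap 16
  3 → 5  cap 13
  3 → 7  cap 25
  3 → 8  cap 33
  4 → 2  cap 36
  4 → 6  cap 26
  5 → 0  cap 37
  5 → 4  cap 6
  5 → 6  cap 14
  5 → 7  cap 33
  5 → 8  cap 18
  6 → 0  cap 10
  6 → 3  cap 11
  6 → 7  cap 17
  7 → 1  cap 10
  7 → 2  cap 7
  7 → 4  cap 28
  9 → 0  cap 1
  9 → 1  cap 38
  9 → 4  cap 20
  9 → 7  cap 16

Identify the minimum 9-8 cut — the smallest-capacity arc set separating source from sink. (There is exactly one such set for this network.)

Min-cut arcs: {(2,8), (5,8), (6,3)} (total capacity 65)

augment #1: 9→0→2→8 push 1
augment #2: 9→1→2→8 push 20
augment #3: 9→1→5→8 push 16
augment #4: 9→4→2→8 push 15
augment #5: 9→1→6→3→8 push 2
augment #6: 9→4→2→5→8 push 2
augment #7: 9→4→6→3→8 push 3
augment #8: 9→7→1→6→3→8 push 6
max flow = 65; residual-reachable set from 9 gives S-side
cut edges (S→T): {(2,8), (5,8), (6,3)} total cap 65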